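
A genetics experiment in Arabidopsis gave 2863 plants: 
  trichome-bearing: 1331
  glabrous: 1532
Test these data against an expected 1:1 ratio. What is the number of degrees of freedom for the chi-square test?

A goodness-of-fit test with 2 phenotype classes has df = 2 − 1 = 1.

1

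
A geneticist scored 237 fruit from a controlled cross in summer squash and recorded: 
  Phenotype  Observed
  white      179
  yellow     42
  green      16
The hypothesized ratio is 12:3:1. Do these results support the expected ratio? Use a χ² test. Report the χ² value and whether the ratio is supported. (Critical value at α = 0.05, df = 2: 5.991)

0.238; consistent

Expected counts for N = 237 under a 12:3:1 ratio (total parts = 16):
  white: 237 × 12/16 = 177.75
  yellow: 237 × 3/16 = 44.4375
  green: 237 × 1/16 = 14.8125
χ² = Σ (O − E)² / E
  white: (179 − 177.75)² / 177.75 = 0.0088
  yellow: (42 − 44.4375)² / 44.4375 = 0.1337
  green: (16 − 14.8125)² / 14.8125 = 0.0952
χ² = 0.0088 + 0.1337 + 0.0952 = 0.2377 ≈ 0.238
Degrees of freedom = 3 − 1 = 2; critical value at α = 0.05 is 5.991.
Since 0.238 < 5.991, we fail to reject the null hypothesis — the data are consistent with the 12:3:1 ratio.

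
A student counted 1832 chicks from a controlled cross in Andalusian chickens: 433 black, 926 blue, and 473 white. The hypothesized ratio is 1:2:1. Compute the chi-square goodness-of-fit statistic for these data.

1.965

Under the 1:2:1 hypothesis (Σ ratio = 4, N = 1832):
  black: 1832 × 1/4 = 458
  blue: 1832 × 2/4 = 916
  white: 1832 × 1/4 = 458
χ² = Σ (O − E)² / E
  black: (433 − 458)² / 458 = 1.3646
  blue: (926 − 916)² / 916 = 0.1092
  white: (473 − 458)² / 458 = 0.4913
χ² = 1.3646 + 0.1092 + 0.4913 = 1.9651 ≈ 1.965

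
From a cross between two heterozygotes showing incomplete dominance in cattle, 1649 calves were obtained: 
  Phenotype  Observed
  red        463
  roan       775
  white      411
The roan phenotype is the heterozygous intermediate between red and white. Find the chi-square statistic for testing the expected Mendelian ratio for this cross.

9.223

With incomplete dominance, a heterozygote × heterozygote cross gives a 1:2:1 phenotypic ratio.
Expected counts for N = 1649 under a 1:2:1 ratio (total parts = 4):
  red: 1649 × 1/4 = 412.25
  roan: 1649 × 2/4 = 824.5
  white: 1649 × 1/4 = 412.25
χ² = Σ (O − E)² / E
  red: (463 − 412.25)² / 412.25 = 6.2476
  roan: (775 − 824.5)² / 824.5 = 2.9718
  white: (411 − 412.25)² / 412.25 = 0.0038
χ² = 6.2476 + 2.9718 + 0.0038 = 9.2232 ≈ 9.223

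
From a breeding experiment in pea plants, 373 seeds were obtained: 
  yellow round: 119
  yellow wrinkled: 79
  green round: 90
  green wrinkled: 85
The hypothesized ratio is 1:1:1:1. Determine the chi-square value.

10.131

The 1:1:1:1 ratio has 4 parts, so with N = 373 the expected counts are:
  yellow round: 373 × 1/4 = 93.25
  yellow wrinkled: 373 × 1/4 = 93.25
  green round: 373 × 1/4 = 93.25
  green wrinkled: 373 × 1/4 = 93.25
χ² = Σ (O − E)² / E
  yellow round: (119 − 93.25)² / 93.25 = 7.1106
  yellow wrinkled: (79 − 93.25)² / 93.25 = 2.1776
  green round: (90 − 93.25)² / 93.25 = 0.1133
  green wrinkled: (85 − 93.25)² / 93.25 = 0.7299
χ² = 7.1106 + 2.1776 + 0.1133 + 0.7299 = 10.1314 ≈ 10.131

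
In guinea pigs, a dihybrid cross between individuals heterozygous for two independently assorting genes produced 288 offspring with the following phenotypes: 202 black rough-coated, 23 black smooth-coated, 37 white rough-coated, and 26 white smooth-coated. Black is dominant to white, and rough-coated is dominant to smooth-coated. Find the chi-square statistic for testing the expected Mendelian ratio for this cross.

A dihybrid F₂ with independent assortment and complete dominance at both loci gives a 9:3:3:1 phenotypic ratio.
Total ratio parts = 16. Expected numbers out of 288:
  black rough-coated: 288 × 9/16 = 162
  black smooth-coated: 288 × 3/16 = 54
  white rough-coated: 288 × 3/16 = 54
  white smooth-coated: 288 × 1/16 = 18
χ² = Σ (O − E)² / E
  black rough-coated: (202 − 162)² / 162 = 9.8765
  black smooth-coated: (23 − 54)² / 54 = 17.7963
  white rough-coated: (37 − 54)² / 54 = 5.3519
  white smooth-coated: (26 − 18)² / 18 = 3.5556
χ² = 9.8765 + 17.7963 + 5.3519 + 3.5556 = 36.5803 ≈ 36.580

36.580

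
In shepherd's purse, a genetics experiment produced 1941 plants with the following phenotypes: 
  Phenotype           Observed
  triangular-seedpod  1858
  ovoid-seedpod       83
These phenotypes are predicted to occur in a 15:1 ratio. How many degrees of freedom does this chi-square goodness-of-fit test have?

A goodness-of-fit test with 2 phenotype classes has df = 2 − 1 = 1.

1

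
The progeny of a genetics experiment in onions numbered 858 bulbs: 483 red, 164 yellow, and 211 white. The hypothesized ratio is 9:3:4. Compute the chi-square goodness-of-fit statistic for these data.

Expected counts for N = 858 under a 9:3:4 ratio (total parts = 16):
  red: 858 × 9/16 = 482.625
  yellow: 858 × 3/16 = 160.875
  white: 858 × 4/16 = 214.5
χ² = Σ (O − E)² / E
  red: (483 − 482.625)² / 482.625 = 0.0003
  yellow: (164 − 160.875)² / 160.875 = 0.0607
  white: (211 − 214.5)² / 214.5 = 0.0571
χ² = 0.0003 + 0.0607 + 0.0571 = 0.1181 ≈ 0.118

0.118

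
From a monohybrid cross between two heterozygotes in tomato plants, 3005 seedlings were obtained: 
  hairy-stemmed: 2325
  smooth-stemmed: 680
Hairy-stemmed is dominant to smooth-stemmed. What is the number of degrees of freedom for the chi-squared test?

1

For a monohybrid cross between heterozygotes with complete dominance, the expected phenotypic ratio is 3:1.
A goodness-of-fit test with 2 phenotype classes has df = 2 − 1 = 1.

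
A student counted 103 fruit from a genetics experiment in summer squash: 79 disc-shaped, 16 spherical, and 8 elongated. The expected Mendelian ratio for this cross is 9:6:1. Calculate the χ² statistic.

21.289

Expected counts for N = 103 under a 9:6:1 ratio (total parts = 16):
  disc-shaped: 103 × 9/16 = 57.9375
  spherical: 103 × 6/16 = 38.625
  elongated: 103 × 1/16 = 6.4375
χ² = Σ (O − E)² / E
  disc-shaped: (79 − 57.9375)² / 57.9375 = 7.6570
  spherical: (16 − 38.625)² / 38.625 = 13.2528
  elongated: (8 − 6.4375)² / 6.4375 = 0.3792
χ² = 7.6570 + 13.2528 + 0.3792 = 21.289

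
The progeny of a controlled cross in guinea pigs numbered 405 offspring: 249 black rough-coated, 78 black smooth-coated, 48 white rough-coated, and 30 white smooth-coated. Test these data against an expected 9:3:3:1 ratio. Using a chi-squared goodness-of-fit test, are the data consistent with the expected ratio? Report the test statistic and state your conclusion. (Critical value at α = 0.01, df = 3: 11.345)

Expected counts for N = 405 under a 9:3:3:1 ratio (total parts = 16):
  black rough-coated: 405 × 9/16 = 227.8125
  black smooth-coated: 405 × 3/16 = 75.9375
  white rough-coated: 405 × 3/16 = 75.9375
  white smooth-coated: 405 × 1/16 = 25.3125
χ² = Σ (O − E)² / E
  black rough-coated: (249 − 227.8125)² / 227.8125 = 1.9705
  black smooth-coated: (78 − 75.9375)² / 75.9375 = 0.0560
  white rough-coated: (48 − 75.9375)² / 75.9375 = 10.2782
  white smooth-coated: (30 − 25.3125)² / 25.3125 = 0.8681
χ² = 1.9705 + 0.0560 + 10.2782 + 0.8681 = 13.1728 ≈ 13.173
Degrees of freedom = 4 − 1 = 3; critical value at α = 0.01 is 11.345.
Since 13.173 > 11.345, we reject the null hypothesis — the data do not fit the 9:3:3:1 ratio.

13.173; not consistent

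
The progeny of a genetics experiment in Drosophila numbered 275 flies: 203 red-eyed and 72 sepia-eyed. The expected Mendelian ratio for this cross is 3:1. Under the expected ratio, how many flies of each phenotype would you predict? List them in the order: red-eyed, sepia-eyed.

Expected counts for N = 275 under a 3:1 ratio (total parts = 4):
  red-eyed: 275 × 3/4 = 206.25
  sepia-eyed: 275 × 1/4 = 68.75

206.25, 68.75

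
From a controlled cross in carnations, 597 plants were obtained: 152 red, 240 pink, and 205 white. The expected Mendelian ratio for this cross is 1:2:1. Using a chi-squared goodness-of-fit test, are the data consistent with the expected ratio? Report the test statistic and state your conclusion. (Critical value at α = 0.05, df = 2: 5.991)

32.340; not consistent

Under the 1:2:1 hypothesis (Σ ratio = 4, N = 597):
  red: 597 × 1/4 = 149.25
  pink: 597 × 2/4 = 298.5
  white: 597 × 1/4 = 149.25
χ² = Σ (O − E)² / E
  red: (152 − 149.25)² / 149.25 = 0.0507
  pink: (240 − 298.5)² / 298.5 = 11.4648
  white: (205 − 149.25)² / 149.25 = 20.8245
χ² = 0.0507 + 11.4648 + 20.8245 = 32.340
Degrees of freedom = 3 − 1 = 2; critical value at α = 0.05 is 5.991.
Since 32.340 > 5.991, we reject the null hypothesis — the data do not fit the 1:2:1 ratio.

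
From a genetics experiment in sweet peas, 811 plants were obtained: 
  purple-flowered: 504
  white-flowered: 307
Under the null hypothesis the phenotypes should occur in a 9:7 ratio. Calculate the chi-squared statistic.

11.454

Total ratio parts = 16. Expected numbers out of 811:
  purple-flowered: 811 × 9/16 = 456.1875
  white-flowered: 811 × 7/16 = 354.8125
χ² = Σ (O − E)² / E
  purple-flowered: (504 − 456.1875)² / 456.1875 = 5.0112
  white-flowered: (307 − 354.8125)² / 354.8125 = 6.4429
χ² = 5.0112 + 6.4429 = 11.4541 ≈ 11.454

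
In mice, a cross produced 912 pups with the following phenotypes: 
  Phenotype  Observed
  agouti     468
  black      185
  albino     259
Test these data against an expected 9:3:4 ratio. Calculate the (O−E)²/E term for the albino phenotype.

4.215

Expected counts for N = 912 under a 9:3:4 ratio (total parts = 16):
  agouti: 912 × 9/16 = 513
  black: 912 × 3/16 = 171
  albino: 912 × 4/16 = 228
Contribution of albino: (259 − 228)² / 228 = 4.2149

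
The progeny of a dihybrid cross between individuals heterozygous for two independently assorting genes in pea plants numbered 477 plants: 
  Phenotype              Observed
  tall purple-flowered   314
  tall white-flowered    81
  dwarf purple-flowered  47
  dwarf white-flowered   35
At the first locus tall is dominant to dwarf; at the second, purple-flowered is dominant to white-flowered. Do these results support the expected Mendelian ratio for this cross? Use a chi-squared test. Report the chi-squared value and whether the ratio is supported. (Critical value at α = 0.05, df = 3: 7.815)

A dihybrid F₂ with independent assortment and complete dominance at both loci gives a 9:3:3:1 phenotypic ratio.
Under the 9:3:3:1 hypothesis (Σ ratio = 16, N = 477):
  tall purple-flowered: 477 × 9/16 = 268.3125
  tall white-flowered: 477 × 3/16 = 89.4375
  dwarf purple-flowered: 477 × 3/16 = 89.4375
  dwarf white-flowered: 477 × 1/16 = 29.8125
χ² = Σ (O − E)² / E
  tall purple-flowered: (314 − 268.3125)² / 268.3125 = 7.7795
  tall white-flowered: (81 − 89.4375)² / 89.4375 = 0.7960
  dwarf purple-flowered: (47 − 89.4375)² / 89.4375 = 20.1363
  dwarf white-flowered: (35 − 29.8125)² / 29.8125 = 0.9026
χ² = 7.7795 + 0.7960 + 20.1363 + 0.9026 = 29.6144 ≈ 29.614
Degrees of freedom = 4 − 1 = 3; critical value at α = 0.05 is 7.815.
Since 29.614 > 7.815, we reject the null hypothesis — the data do not fit the 9:3:3:1 ratio.

29.614; not consistent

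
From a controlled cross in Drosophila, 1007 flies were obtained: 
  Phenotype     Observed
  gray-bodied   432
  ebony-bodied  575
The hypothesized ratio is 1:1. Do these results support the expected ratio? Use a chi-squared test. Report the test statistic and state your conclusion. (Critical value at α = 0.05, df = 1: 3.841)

20.307; not consistent

Expected counts for N = 1007 under a 1:1 ratio (total parts = 2):
  gray-bodied: 1007 × 1/2 = 503.5
  ebony-bodied: 1007 × 1/2 = 503.5
χ² = Σ (O − E)² / E
  gray-bodied: (432 − 503.5)² / 503.5 = 10.1534
  ebony-bodied: (575 − 503.5)² / 503.5 = 10.1534
χ² = 10.1534 + 10.1534 = 20.3068 ≈ 20.307
Degrees of freedom = 2 − 1 = 1; critical value at α = 0.05 is 3.841.
Since 20.307 > 3.841, we reject the null hypothesis — the data do not fit the 1:1 ratio.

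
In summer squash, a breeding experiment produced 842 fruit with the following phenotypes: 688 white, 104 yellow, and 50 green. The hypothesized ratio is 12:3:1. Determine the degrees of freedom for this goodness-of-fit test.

2

A goodness-of-fit test with 3 phenotype classes has df = 3 − 1 = 2.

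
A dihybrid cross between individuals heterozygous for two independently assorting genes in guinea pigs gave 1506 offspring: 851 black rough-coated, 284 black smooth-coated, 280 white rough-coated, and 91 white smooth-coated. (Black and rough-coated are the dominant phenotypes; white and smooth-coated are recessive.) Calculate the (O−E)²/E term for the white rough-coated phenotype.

0.020

A dihybrid F₂ with independent assortment and complete dominance at both loci gives a 9:3:3:1 phenotypic ratio.
The 9:3:3:1 ratio has 16 parts, so with N = 1506 the expected counts are:
  black rough-coated: 1506 × 9/16 = 847.125
  black smooth-coated: 1506 × 3/16 = 282.375
  white rough-coated: 1506 × 3/16 = 282.375
  white smooth-coated: 1506 × 1/16 = 94.125
Contribution of white rough-coated: (280 − 282.375)² / 282.375 = 0.0200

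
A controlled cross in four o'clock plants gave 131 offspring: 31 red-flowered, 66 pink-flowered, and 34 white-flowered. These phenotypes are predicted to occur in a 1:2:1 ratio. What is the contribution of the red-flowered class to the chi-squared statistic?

Under the 1:2:1 hypothesis (Σ ratio = 4, N = 131):
  red-flowered: 131 × 1/4 = 32.75
  pink-flowered: 131 × 2/4 = 65.5
  white-flowered: 131 × 1/4 = 32.75
Contribution of red-flowered: (31 − 32.75)² / 32.75 = 0.0935

0.094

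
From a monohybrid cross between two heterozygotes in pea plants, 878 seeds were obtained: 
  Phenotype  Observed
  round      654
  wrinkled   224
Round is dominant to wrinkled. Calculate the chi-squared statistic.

For a monohybrid cross between heterozygotes with complete dominance, the expected phenotypic ratio is 3:1.
Expected counts for N = 878 under a 3:1 ratio (total parts = 4):
  round: 878 × 3/4 = 658.5
  wrinkled: 878 × 1/4 = 219.5
χ² = Σ (O − E)² / E
  round: (654 − 658.5)² / 658.5 = 0.0308
  wrinkled: (224 − 219.5)² / 219.5 = 0.0923
χ² = 0.0308 + 0.0923 = 0.1231 ≈ 0.123

0.123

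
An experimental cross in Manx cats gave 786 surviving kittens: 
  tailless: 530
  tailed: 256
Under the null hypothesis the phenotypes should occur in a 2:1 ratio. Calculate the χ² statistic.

0.206

Expected counts for N = 786 under a 2:1 ratio (total parts = 3):
  tailless: 786 × 2/3 = 524
  tailed: 786 × 1/3 = 262
χ² = Σ (O − E)² / E
  tailless: (530 − 524)² / 524 = 0.0687
  tailed: (256 − 262)² / 262 = 0.1374
χ² = 0.0687 + 0.1374 = 0.2061 ≈ 0.206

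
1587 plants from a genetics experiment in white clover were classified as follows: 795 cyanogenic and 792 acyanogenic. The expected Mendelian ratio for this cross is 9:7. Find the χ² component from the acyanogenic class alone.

Under the 9:7 hypothesis (Σ ratio = 16, N = 1587):
  cyanogenic: 1587 × 9/16 = 892.6875
  acyanogenic: 1587 × 7/16 = 694.3125
Contribution of acyanogenic: (792 − 694.3125)² / 694.3125 = 13.7443

13.744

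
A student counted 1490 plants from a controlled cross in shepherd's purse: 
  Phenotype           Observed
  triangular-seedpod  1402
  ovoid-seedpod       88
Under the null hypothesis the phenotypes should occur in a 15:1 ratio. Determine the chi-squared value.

0.301

Expected counts for N = 1490 under a 15:1 ratio (total parts = 16):
  triangular-seedpod: 1490 × 15/16 = 1396.875
  ovoid-seedpod: 1490 × 1/16 = 93.125
χ² = Σ (O − E)² / E
  triangular-seedpod: (1402 − 1396.875)² / 1396.875 = 0.0188
  ovoid-seedpod: (88 − 93.125)² / 93.125 = 0.2820
χ² = 0.0188 + 0.2820 = 0.3008 ≈ 0.301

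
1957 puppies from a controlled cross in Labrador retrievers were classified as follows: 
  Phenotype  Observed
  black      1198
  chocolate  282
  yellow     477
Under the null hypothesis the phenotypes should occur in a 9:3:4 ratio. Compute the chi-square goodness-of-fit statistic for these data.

Total ratio parts = 16. Expected numbers out of 1957:
  black: 1957 × 9/16 = 1100.8125
  chocolate: 1957 × 3/16 = 366.9375
  yellow: 1957 × 4/16 = 489.25
χ² = Σ (O − E)² / E
  black: (1198 − 1100.8125)² / 1100.8125 = 8.5804
  chocolate: (282 − 366.9375)² / 366.9375 = 19.6611
  yellow: (477 − 489.25)² / 489.25 = 0.3067
χ² = 8.5804 + 19.6611 + 0.3067 = 28.5482 ≈ 28.548

28.548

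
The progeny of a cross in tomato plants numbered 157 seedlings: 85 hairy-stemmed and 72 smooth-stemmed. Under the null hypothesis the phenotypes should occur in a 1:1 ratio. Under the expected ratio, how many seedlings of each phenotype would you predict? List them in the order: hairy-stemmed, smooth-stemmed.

The 1:1 ratio has 2 parts, so with N = 157 the expected counts are:
  hairy-stemmed: 157 × 1/2 = 78.5
  smooth-stemmed: 157 × 1/2 = 78.5

78.5, 78.5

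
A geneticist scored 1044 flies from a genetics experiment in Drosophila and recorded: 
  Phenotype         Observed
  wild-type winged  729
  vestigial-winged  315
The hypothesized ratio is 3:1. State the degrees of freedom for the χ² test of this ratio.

A goodness-of-fit test with 2 phenotype classes has df = 2 − 1 = 1.

1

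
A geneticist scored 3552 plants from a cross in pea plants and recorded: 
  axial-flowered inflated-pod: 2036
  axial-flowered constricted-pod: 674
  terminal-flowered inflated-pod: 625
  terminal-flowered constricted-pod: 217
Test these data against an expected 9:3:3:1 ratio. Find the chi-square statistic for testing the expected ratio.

The 9:3:3:1 ratio has 16 parts, so with N = 3552 the expected counts are:
  axial-flowered inflated-pod: 3552 × 9/16 = 1998
  axial-flowered constricted-pod: 3552 × 3/16 = 666
  terminal-flowered inflated-pod: 3552 × 3/16 = 666
  terminal-flowered constricted-pod: 3552 × 1/16 = 222
χ² = Σ (O − E)² / E
  axial-flowered inflated-pod: (2036 − 1998)² / 1998 = 0.7227
  axial-flowered constricted-pod: (674 − 666)² / 666 = 0.0961
  terminal-flowered inflated-pod: (625 − 666)² / 666 = 2.5240
  terminal-flowered constricted-pod: (217 − 222)² / 222 = 0.1126
χ² = 0.7227 + 0.0961 + 2.5240 + 0.1126 = 3.4554 ≈ 3.455

3.455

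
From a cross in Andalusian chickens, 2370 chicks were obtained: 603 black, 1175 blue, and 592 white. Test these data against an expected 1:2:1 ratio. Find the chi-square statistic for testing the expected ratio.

0.271

Under the 1:2:1 hypothesis (Σ ratio = 4, N = 2370):
  black: 2370 × 1/4 = 592.5
  blue: 2370 × 2/4 = 1185
  white: 2370 × 1/4 = 592.5
χ² = Σ (O − E)² / E
  black: (603 − 592.5)² / 592.5 = 0.1861
  blue: (1175 − 1185)² / 1185 = 0.0844
  white: (592 − 592.5)² / 592.5 = 0.0004
χ² = 0.1861 + 0.0844 + 0.0004 = 0.2709 ≈ 0.271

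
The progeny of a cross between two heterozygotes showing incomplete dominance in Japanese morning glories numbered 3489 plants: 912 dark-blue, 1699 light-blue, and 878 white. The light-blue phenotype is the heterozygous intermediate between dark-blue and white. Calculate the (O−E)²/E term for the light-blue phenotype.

With incomplete dominance, a heterozygote × heterozygote cross gives a 1:2:1 phenotypic ratio.
Under the 1:2:1 hypothesis (Σ ratio = 4, N = 3489):
  dark-blue: 3489 × 1/4 = 872.25
  light-blue: 3489 × 2/4 = 1744.5
  white: 3489 × 1/4 = 872.25
Contribution of light-blue: (1699 − 1744.5)² / 1744.5 = 1.1867

1.187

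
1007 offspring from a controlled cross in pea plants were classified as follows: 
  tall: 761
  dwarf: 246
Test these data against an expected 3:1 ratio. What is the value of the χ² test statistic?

0.175

Under the 3:1 hypothesis (Σ ratio = 4, N = 1007):
  tall: 1007 × 3/4 = 755.25
  dwarf: 1007 × 1/4 = 251.75
χ² = Σ (O − E)² / E
  tall: (761 − 755.25)² / 755.25 = 0.0438
  dwarf: (246 − 251.75)² / 251.75 = 0.1313
χ² = 0.0438 + 0.1313 = 0.1751 ≈ 0.175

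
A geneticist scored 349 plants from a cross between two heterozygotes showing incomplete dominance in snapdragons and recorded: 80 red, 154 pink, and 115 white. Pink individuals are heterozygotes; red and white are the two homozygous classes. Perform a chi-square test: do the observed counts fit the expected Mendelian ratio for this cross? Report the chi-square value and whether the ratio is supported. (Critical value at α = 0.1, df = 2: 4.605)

With incomplete dominance, a heterozygote × heterozygote cross gives a 1:2:1 phenotypic ratio.
Under the 1:2:1 hypothesis (Σ ratio = 4, N = 349):
  red: 349 × 1/4 = 87.25
  pink: 349 × 2/4 = 174.5
  white: 349 × 1/4 = 87.25
χ² = Σ (O − E)² / E
  red: (80 − 87.25)² / 87.25 = 0.6024
  pink: (154 − 174.5)² / 174.5 = 2.4083
  white: (115 − 87.25)² / 87.25 = 8.8259
χ² = 0.6024 + 2.4083 + 8.8259 = 11.8366 ≈ 11.837
Degrees of freedom = 3 − 1 = 2; critical value at α = 0.1 is 4.605.
Since 11.837 > 4.605, we reject the null hypothesis — the data do not fit the 1:2:1 ratio.

11.837; not consistent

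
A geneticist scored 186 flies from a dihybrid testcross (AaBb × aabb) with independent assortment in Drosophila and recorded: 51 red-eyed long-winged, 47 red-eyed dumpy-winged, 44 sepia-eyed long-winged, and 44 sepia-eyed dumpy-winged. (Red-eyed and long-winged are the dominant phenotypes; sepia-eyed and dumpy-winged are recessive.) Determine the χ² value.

0.710

A dihybrid testcross with independent assortment gives a 1:1:1:1 ratio.
Total ratio parts = 4. Expected numbers out of 186:
  red-eyed long-winged: 186 × 1/4 = 46.5
  red-eyed dumpy-winged: 186 × 1/4 = 46.5
  sepia-eyed long-winged: 186 × 1/4 = 46.5
  sepia-eyed dumpy-winged: 186 × 1/4 = 46.5
χ² = Σ (O − E)² / E
  red-eyed long-winged: (51 − 46.5)² / 46.5 = 0.4355
  red-eyed dumpy-winged: (47 − 46.5)² / 46.5 = 0.0054
  sepia-eyed long-winged: (44 − 46.5)² / 46.5 = 0.1344
  sepia-eyed dumpy-winged: (44 − 46.5)² / 46.5 = 0.1344
χ² = 0.4355 + 0.0054 + 0.1344 + 0.1344 = 0.7097 ≈ 0.710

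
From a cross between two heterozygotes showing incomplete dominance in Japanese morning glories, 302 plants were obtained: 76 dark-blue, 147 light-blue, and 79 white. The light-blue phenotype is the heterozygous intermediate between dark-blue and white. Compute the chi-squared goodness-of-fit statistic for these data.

0.272

With incomplete dominance, a heterozygote × heterozygote cross gives a 1:2:1 phenotypic ratio.
Under the 1:2:1 hypothesis (Σ ratio = 4, N = 302):
  dark-blue: 302 × 1/4 = 75.5
  light-blue: 302 × 2/4 = 151
  white: 302 × 1/4 = 75.5
χ² = Σ (O − E)² / E
  dark-blue: (76 − 75.5)² / 75.5 = 0.0033
  light-blue: (147 − 151)² / 151 = 0.1060
  white: (79 − 75.5)² / 75.5 = 0.1623
χ² = 0.0033 + 0.1060 + 0.1623 = 0.2716 ≈ 0.272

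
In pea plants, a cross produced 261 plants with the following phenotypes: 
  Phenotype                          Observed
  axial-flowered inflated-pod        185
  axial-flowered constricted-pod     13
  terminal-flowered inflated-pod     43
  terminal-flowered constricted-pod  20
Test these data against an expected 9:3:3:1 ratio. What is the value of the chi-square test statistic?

Under the 9:3:3:1 hypothesis (Σ ratio = 16, N = 261):
  axial-flowered inflated-pod: 261 × 9/16 = 146.8125
  axial-flowered constricted-pod: 261 × 3/16 = 48.9375
  terminal-flowered inflated-pod: 261 × 3/16 = 48.9375
  terminal-flowered constricted-pod: 261 × 1/16 = 16.3125
χ² = Σ (O − E)² / E
  axial-flowered inflated-pod: (185 − 146.8125)² / 146.8125 = 9.9330
  axial-flowered constricted-pod: (13 − 48.9375)² / 48.9375 = 26.3909
  terminal-flowered inflated-pod: (43 − 48.9375)² / 48.9375 = 0.7204
  terminal-flowered constricted-pod: (20 − 16.3125)² / 16.3125 = 0.8336
χ² = 9.9330 + 26.3909 + 0.7204 + 0.8336 = 37.8779 ≈ 37.878

37.878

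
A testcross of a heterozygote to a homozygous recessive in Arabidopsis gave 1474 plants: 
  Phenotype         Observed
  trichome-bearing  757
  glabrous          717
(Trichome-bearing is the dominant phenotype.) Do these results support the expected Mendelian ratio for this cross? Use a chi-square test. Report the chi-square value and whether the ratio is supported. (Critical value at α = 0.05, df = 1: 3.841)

1.085; consistent

A testcross of a heterozygote (Aa × aa) gives a 1:1 phenotypic ratio.
Total ratio parts = 2. Expected numbers out of 1474:
  trichome-bearing: 1474 × 1/2 = 737
  glabrous: 1474 × 1/2 = 737
χ² = Σ (O − E)² / E
  trichome-bearing: (757 − 737)² / 737 = 0.5427
  glabrous: (717 − 737)² / 737 = 0.5427
χ² = 0.5427 + 0.5427 = 1.0854 ≈ 1.085
Degrees of freedom = 2 − 1 = 1; critical value at α = 0.05 is 3.841.
Since 1.085 < 3.841, we fail to reject the null hypothesis — the data are consistent with the 1:1 ratio.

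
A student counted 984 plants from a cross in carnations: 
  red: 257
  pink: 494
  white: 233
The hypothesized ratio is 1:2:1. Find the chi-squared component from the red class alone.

0.492

Total ratio parts = 4. Expected numbers out of 984:
  red: 984 × 1/4 = 246
  pink: 984 × 2/4 = 492
  white: 984 × 1/4 = 246
Contribution of red: (257 − 246)² / 246 = 0.4919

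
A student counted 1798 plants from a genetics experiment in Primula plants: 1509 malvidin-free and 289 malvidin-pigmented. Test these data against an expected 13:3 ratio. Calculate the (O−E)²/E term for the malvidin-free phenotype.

1.585

The 13:3 ratio has 16 parts, so with N = 1798 the expected counts are:
  malvidin-free: 1798 × 13/16 = 1460.875
  malvidin-pigmented: 1798 × 3/16 = 337.125
Contribution of malvidin-free: (1509 − 1460.875)² / 1460.875 = 1.5854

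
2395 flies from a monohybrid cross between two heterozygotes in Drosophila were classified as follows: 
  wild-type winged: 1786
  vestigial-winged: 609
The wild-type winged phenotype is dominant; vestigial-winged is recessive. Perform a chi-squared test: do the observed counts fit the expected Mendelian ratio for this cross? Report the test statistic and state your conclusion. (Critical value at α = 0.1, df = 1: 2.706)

For a monohybrid cross between heterozygotes with complete dominance, the expected phenotypic ratio is 3:1.
The 3:1 ratio has 4 parts, so with N = 2395 the expected counts are:
  wild-type winged: 2395 × 3/4 = 1796.25
  vestigial-winged: 2395 × 1/4 = 598.75
χ² = Σ (O − E)² / E
  wild-type winged: (1786 − 1796.25)² / 1796.25 = 0.0585
  vestigial-winged: (609 − 598.75)² / 598.75 = 0.1755
χ² = 0.0585 + 0.1755 = 0.234
Degrees of freedom = 2 − 1 = 1; critical value at α = 0.1 is 2.706.
Since 0.234 < 2.706, we fail to reject the null hypothesis — the data are consistent with the 3:1 ratio.

0.234; consistent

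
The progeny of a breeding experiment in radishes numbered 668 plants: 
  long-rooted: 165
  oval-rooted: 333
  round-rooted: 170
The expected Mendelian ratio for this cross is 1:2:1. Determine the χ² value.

0.081

The 1:2:1 ratio has 4 parts, so with N = 668 the expected counts are:
  long-rooted: 668 × 1/4 = 167
  oval-rooted: 668 × 2/4 = 334
  round-rooted: 668 × 1/4 = 167
χ² = Σ (O − E)² / E
  long-rooted: (165 − 167)² / 167 = 0.0240
  oval-rooted: (333 − 334)² / 334 = 0.0030
  round-rooted: (170 − 167)² / 167 = 0.0539
χ² = 0.0240 + 0.0030 + 0.0539 = 0.0809 ≈ 0.081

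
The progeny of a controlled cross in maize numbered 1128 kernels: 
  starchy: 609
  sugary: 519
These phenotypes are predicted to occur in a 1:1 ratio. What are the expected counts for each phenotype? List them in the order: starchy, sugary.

Under the 1:1 hypothesis (Σ ratio = 2, N = 1128):
  starchy: 1128 × 1/2 = 564
  sugary: 1128 × 1/2 = 564

564, 564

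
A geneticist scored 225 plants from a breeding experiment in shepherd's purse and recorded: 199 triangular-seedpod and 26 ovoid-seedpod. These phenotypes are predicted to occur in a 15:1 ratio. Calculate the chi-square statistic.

Total ratio parts = 16. Expected numbers out of 225:
  triangular-seedpod: 225 × 15/16 = 210.9375
  ovoid-seedpod: 225 × 1/16 = 14.0625
χ² = Σ (O − E)² / E
  triangular-seedpod: (199 − 210.9375)² / 210.9375 = 0.6756
  ovoid-seedpod: (26 − 14.0625)² / 14.0625 = 10.1336
χ² = 0.6756 + 10.1336 = 10.8092 ≈ 10.809

10.809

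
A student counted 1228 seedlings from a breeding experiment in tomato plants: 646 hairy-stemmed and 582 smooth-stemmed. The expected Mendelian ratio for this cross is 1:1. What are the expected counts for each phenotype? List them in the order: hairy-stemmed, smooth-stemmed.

Under the 1:1 hypothesis (Σ ratio = 2, N = 1228):
  hairy-stemmed: 1228 × 1/2 = 614
  smooth-stemmed: 1228 × 1/2 = 614

614, 614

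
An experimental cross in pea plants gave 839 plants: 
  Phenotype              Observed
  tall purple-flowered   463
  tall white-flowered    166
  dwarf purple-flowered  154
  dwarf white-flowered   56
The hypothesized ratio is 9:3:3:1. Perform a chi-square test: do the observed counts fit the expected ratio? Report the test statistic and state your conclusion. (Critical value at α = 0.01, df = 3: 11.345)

0.961; consistent

Under the 9:3:3:1 hypothesis (Σ ratio = 16, N = 839):
  tall purple-flowered: 839 × 9/16 = 471.9375
  tall white-flowered: 839 × 3/16 = 157.3125
  dwarf purple-flowered: 839 × 3/16 = 157.3125
  dwarf white-flowered: 839 × 1/16 = 52.4375
χ² = Σ (O − E)² / E
  tall purple-flowered: (463 − 471.9375)² / 471.9375 = 0.1693
  tall white-flowered: (166 − 157.3125)² / 157.3125 = 0.4798
  dwarf purple-flowered: (154 − 157.3125)² / 157.3125 = 0.0698
  dwarf white-flowered: (56 − 52.4375)² / 52.4375 = 0.2420
χ² = 0.1693 + 0.4798 + 0.0698 + 0.2420 = 0.9609 ≈ 0.961
Degrees of freedom = 4 − 1 = 3; critical value at α = 0.01 is 11.345.
Since 0.961 < 11.345, we fail to reject the null hypothesis — the data are consistent with the 9:3:3:1 ratio.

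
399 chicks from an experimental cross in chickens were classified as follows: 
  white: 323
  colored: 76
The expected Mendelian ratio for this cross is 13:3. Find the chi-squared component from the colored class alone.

The 13:3 ratio has 16 parts, so with N = 399 the expected counts are:
  white: 399 × 13/16 = 324.1875
  colored: 399 × 3/16 = 74.8125
Contribution of colored: (76 − 74.8125)² / 74.8125 = 0.0188

0.019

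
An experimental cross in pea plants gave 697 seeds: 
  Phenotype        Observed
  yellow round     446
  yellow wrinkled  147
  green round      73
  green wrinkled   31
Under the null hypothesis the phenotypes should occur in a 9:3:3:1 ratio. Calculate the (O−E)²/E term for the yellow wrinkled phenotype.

2.036

Expected counts for N = 697 under a 9:3:3:1 ratio (total parts = 16):
  yellow round: 697 × 9/16 = 392.0625
  yellow wrinkled: 697 × 3/16 = 130.6875
  green round: 697 × 3/16 = 130.6875
  green wrinkled: 697 × 1/16 = 43.5625
Contribution of yellow wrinkled: (147 − 130.6875)² / 130.6875 = 2.0361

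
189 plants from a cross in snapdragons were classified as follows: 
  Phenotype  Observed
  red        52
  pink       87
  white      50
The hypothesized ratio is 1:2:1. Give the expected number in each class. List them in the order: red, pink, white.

Total ratio parts = 4. Expected numbers out of 189:
  red: 189 × 1/4 = 47.25
  pink: 189 × 2/4 = 94.5
  white: 189 × 1/4 = 47.25

47.25, 94.5, 47.25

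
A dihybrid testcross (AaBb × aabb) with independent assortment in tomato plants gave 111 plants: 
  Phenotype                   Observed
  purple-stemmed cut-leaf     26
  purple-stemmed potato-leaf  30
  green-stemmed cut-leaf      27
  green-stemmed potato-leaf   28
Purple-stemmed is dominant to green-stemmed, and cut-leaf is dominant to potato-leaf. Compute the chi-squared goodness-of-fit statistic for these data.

0.315

A dihybrid testcross with independent assortment gives a 1:1:1:1 ratio.
Expected counts for N = 111 under a 1:1:1:1 ratio (total parts = 4):
  purple-stemmed cut-leaf: 111 × 1/4 = 27.75
  purple-stemmed potato-leaf: 111 × 1/4 = 27.75
  green-stemmed cut-leaf: 111 × 1/4 = 27.75
  green-stemmed potato-leaf: 111 × 1/4 = 27.75
χ² = Σ (O − E)² / E
  purple-stemmed cut-leaf: (26 − 27.75)² / 27.75 = 0.1104
  purple-stemmed potato-leaf: (30 − 27.75)² / 27.75 = 0.1824
  green-stemmed cut-leaf: (27 − 27.75)² / 27.75 = 0.0203
  green-stemmed potato-leaf: (28 − 27.75)² / 27.75 = 0.0023
χ² = 0.1104 + 0.1824 + 0.0203 + 0.0023 = 0.3154 ≈ 0.315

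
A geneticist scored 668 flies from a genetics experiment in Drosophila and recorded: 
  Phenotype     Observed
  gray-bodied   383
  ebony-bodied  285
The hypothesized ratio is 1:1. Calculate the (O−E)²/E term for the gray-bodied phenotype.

7.189

Under the 1:1 hypothesis (Σ ratio = 2, N = 668):
  gray-bodied: 668 × 1/2 = 334
  ebony-bodied: 668 × 1/2 = 334
Contribution of gray-bodied: (383 − 334)² / 334 = 7.1886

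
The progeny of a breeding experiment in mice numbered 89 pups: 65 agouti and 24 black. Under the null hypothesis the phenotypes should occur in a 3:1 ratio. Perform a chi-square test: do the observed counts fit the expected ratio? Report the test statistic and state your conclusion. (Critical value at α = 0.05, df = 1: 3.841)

Under the 3:1 hypothesis (Σ ratio = 4, N = 89):
  agouti: 89 × 3/4 = 66.75
  black: 89 × 1/4 = 22.25
χ² = Σ (O − E)² / E
  agouti: (65 − 66.75)² / 66.75 = 0.0459
  black: (24 − 22.25)² / 22.25 = 0.1376
χ² = 0.0459 + 0.1376 = 0.1835 ≈ 0.184
Degrees of freedom = 2 − 1 = 1; critical value at α = 0.05 is 3.841.
Since 0.184 < 3.841, we fail to reject the null hypothesis — the data are consistent with the 3:1 ratio.

0.184; consistent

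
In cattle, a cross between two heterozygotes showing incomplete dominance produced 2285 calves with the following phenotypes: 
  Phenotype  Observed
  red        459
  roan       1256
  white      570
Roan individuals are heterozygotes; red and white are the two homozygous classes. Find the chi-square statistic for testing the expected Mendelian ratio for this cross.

With incomplete dominance, a heterozygote × heterozygote cross gives a 1:2:1 phenotypic ratio.
Expected counts for N = 2285 under a 1:2:1 ratio (total parts = 4):
  red: 2285 × 1/4 = 571.25
  roan: 2285 × 2/4 = 1142.5
  white: 2285 × 1/4 = 571.25
χ² = Σ (O − E)² / E
  red: (459 − 571.25)² / 571.25 = 22.0570
  roan: (1256 − 1142.5)² / 1142.5 = 11.2755
  white: (570 − 571.25)² / 571.25 = 0.0027
χ² = 22.0570 + 11.2755 + 0.0027 = 33.3352 ≈ 33.335

33.335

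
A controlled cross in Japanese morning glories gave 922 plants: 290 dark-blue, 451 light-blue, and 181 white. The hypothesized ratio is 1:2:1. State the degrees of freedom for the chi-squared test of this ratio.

2

A goodness-of-fit test with 3 phenotype classes has df = 3 − 1 = 2.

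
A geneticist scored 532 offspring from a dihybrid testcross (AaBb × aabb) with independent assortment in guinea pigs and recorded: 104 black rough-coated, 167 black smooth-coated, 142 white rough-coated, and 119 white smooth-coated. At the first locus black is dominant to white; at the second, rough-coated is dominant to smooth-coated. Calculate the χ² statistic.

17.098

A dihybrid testcross with independent assortment gives a 1:1:1:1 ratio.
Expected counts for N = 532 under a 1:1:1:1 ratio (total parts = 4):
  black rough-coated: 532 × 1/4 = 133
  black smooth-coated: 532 × 1/4 = 133
  white rough-coated: 532 × 1/4 = 133
  white smooth-coated: 532 × 1/4 = 133
χ² = Σ (O − E)² / E
  black rough-coated: (104 − 133)² / 133 = 6.3233
  black smooth-coated: (167 − 133)² / 133 = 8.6917
  white rough-coated: (142 − 133)² / 133 = 0.6090
  white smooth-coated: (119 − 133)² / 133 = 1.4737
χ² = 6.3233 + 8.6917 + 0.6090 + 1.4737 = 17.0977 ≈ 17.098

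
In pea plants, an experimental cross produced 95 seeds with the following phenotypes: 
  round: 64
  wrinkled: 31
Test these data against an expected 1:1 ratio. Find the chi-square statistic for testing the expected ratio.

Expected counts for N = 95 under a 1:1 ratio (total parts = 2):
  round: 95 × 1/2 = 47.5
  wrinkled: 95 × 1/2 = 47.5
χ² = Σ (O − E)² / E
  round: (64 − 47.5)² / 47.5 = 5.7316
  wrinkled: (31 − 47.5)² / 47.5 = 5.7316
χ² = 5.7316 + 5.7316 = 11.4632 ≈ 11.463

11.463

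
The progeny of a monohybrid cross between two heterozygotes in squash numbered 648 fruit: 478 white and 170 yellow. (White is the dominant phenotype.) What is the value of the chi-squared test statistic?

For a monohybrid cross between heterozygotes with complete dominance, the expected phenotypic ratio is 3:1.
Total ratio parts = 4. Expected numbers out of 648:
  white: 648 × 3/4 = 486
  yellow: 648 × 1/4 = 162
χ² = Σ (O − E)² / E
  white: (478 − 486)² / 486 = 0.1317
  yellow: (170 − 162)² / 162 = 0.3951
χ² = 0.1317 + 0.3951 = 0.5268 ≈ 0.527

0.527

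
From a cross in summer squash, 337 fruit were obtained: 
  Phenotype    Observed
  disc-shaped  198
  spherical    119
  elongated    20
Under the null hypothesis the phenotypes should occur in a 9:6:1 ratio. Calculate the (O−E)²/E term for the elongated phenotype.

Under the 9:6:1 hypothesis (Σ ratio = 16, N = 337):
  disc-shaped: 337 × 9/16 = 189.5625
  spherical: 337 × 6/16 = 126.375
  elongated: 337 × 1/16 = 21.0625
Contribution of elongated: (20 − 21.0625)² / 21.0625 = 0.0536

0.054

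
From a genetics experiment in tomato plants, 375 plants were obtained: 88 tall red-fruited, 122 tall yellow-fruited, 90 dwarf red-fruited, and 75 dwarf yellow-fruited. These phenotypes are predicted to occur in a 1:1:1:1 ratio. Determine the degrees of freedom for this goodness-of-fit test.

A goodness-of-fit test with 4 phenotype classes has df = 4 − 1 = 3.

3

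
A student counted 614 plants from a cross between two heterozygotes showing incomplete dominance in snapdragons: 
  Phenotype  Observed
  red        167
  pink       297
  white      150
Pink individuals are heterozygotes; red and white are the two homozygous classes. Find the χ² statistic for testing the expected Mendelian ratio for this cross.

With incomplete dominance, a heterozygote × heterozygote cross gives a 1:2:1 phenotypic ratio.
Under the 1:2:1 hypothesis (Σ ratio = 4, N = 614):
  red: 614 × 1/4 = 153.5
  pink: 614 × 2/4 = 307
  white: 614 × 1/4 = 153.5
χ² = Σ (O − E)² / E
  red: (167 − 153.5)² / 153.5 = 1.1873
  pink: (297 − 307)² / 307 = 0.3257
  white: (150 − 153.5)² / 153.5 = 0.0798
χ² = 1.1873 + 0.3257 + 0.0798 = 1.5928 ≈ 1.593

1.593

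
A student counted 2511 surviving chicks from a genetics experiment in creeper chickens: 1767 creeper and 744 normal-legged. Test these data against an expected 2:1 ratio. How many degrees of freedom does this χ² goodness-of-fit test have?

1

A goodness-of-fit test with 2 phenotype classes has df = 2 − 1 = 1.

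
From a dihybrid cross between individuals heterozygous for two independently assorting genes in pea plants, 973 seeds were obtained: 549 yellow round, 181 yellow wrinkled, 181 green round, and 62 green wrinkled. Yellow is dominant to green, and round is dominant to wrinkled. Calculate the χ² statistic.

A dihybrid F₂ with independent assortment and complete dominance at both loci gives a 9:3:3:1 phenotypic ratio.
Expected counts for N = 973 under a 9:3:3:1 ratio (total parts = 16):
  yellow round: 973 × 9/16 = 547.3125
  yellow wrinkled: 973 × 3/16 = 182.4375
  green round: 973 × 3/16 = 182.4375
  green wrinkled: 973 × 1/16 = 60.8125
χ² = Σ (O − E)² / E
  yellow round: (549 − 547.3125)² / 547.3125 = 0.0052
  yellow wrinkled: (181 − 182.4375)² / 182.4375 = 0.0113
  green round: (181 − 182.4375)² / 182.4375 = 0.0113
  green wrinkled: (62 − 60.8125)² / 60.8125 = 0.0232
χ² = 0.0052 + 0.0113 + 0.0113 + 0.0232 = 0.051

0.051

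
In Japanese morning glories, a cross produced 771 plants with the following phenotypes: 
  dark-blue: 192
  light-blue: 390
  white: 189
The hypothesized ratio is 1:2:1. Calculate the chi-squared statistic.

The 1:2:1 ratio has 4 parts, so with N = 771 the expected counts are:
  dark-blue: 771 × 1/4 = 192.75
  light-blue: 771 × 2/4 = 385.5
  white: 771 × 1/4 = 192.75
χ² = Σ (O − E)² / E
  dark-blue: (192 − 192.75)² / 192.75 = 0.0029
  light-blue: (390 − 385.5)² / 385.5 = 0.0525
  white: (189 − 192.75)² / 192.75 = 0.0730
χ² = 0.0029 + 0.0525 + 0.0730 = 0.1284 ≈ 0.128

0.128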